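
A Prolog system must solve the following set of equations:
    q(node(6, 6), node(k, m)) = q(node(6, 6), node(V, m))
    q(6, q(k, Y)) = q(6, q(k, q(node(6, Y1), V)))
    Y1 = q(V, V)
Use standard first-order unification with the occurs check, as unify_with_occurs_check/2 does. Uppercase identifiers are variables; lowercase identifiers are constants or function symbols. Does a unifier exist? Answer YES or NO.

YES

Decompose q/2: node(6, 6) = node(6, 6),  node(k, m) = node(V, m).
Delete trivial equation node(6, 6) = node(6, 6).
Decompose node/2: k = V,  m = m.
Bind V := k; substituting into the 2 remaining equations that mention V gives: q(6, q(k, Y)) = q(6, q(k, q(node(6, Y1), k))),  Y1 = q(k, k).
Delete trivial equation m = m.
Decompose q/2: 6 = 6,  q(k, Y) = q(k, q(node(6, Y1), k)).
Delete trivial equation 6 = 6.
Decompose q/2: k = k,  Y = q(node(6, Y1), k).
Delete trivial equation k = k.
Bind Y := q(node(6, Y1), k); no other remaining equation mentions Y.
Bind Y1 := q(k, k). Substituting into the earlier binding gives Y := q(node(6, q(k, k)), k).
No equations remain and no clash or occurs-check failure arose, so a unifier exists.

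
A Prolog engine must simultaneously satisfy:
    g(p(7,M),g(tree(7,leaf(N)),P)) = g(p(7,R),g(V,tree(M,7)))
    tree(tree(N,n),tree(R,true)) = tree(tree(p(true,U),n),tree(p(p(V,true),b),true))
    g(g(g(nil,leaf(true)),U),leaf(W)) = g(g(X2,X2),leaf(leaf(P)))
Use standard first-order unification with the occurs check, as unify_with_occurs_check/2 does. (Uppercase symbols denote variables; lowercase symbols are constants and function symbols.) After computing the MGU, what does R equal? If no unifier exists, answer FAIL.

p(p(tree(7,leaf(p(true,g(nil,leaf(true))))),true),b)

Decompose g/2: p(7,M) = p(7,R),  g(tree(7,leaf(N)),P) = g(V,tree(M,7)).
Decompose p/2: 7 = 7,  M = R.
Delete trivial equation 7 = 7.
Bind M := R; substituting into the one remaining equation that mentions M gives: g(tree(7,leaf(N)),P) = g(V,tree(R,7)).
Decompose g/2: tree(7,leaf(N)) = V,  P = tree(R,7).
Bind V := tree(7,leaf(N)); substituting into the one remaining equation that mentions V gives: tree(tree(N,n),tree(R,true)) = tree(tree(p(true,U),n),tree(p(p(tree(7,leaf(N)),true),b),true)).
Bind P := tree(R,7); substituting into the one remaining equation that mentions P gives: g(g(g(nil,leaf(true)),U),leaf(W)) = g(g(X2,X2),leaf(leaf(tree(R,7)))).
Decompose tree/2: tree(N,n) = tree(p(true,U),n),  tree(R,true) = tree(p(p(tree(7,leaf(N)),true),b),true).
Decompose tree/2: N = p(true,U),  n = n.
Bind N := p(true,U); substituting into the one remaining equation that mentions N gives: tree(R,true) = tree(p(p(tree(7,leaf(p(true,U))),true),b),true). Substituting into the earlier binding gives V := tree(7,leaf(p(true,U))).
Delete trivial equation n = n.
Decompose tree/2: R = p(p(tree(7,leaf(p(true,U))),true),b),  true = true.
Bind R := p(p(tree(7,leaf(p(true,U))),true),b); substituting into the one remaining equation that mentions R gives: g(g(g(nil,leaf(true)),U),leaf(W)) = g(g(X2,X2),leaf(leaf(tree(p(p(tree(7,leaf(p(true,U))),true),b),7)))). Substituting into the earlier bindings gives M := p(p(tree(7,leaf(p(true,U))),true),b), P := tree(p(p(tree(7,leaf(p(true,U))),true),b),7).
Delete trivial equation true = true.
Decompose g/2: g(g(nil,leaf(true)),U) = g(X2,X2),  leaf(W) = leaf(leaf(tree(p(p(tree(7,leaf(p(true,U))),true),b),7))).
Decompose g/2: g(nil,leaf(true)) = X2,  U = X2.
Bind X2 := g(nil,leaf(true)); substituting into the one remaining equation that mentions X2 gives: U = g(nil,leaf(true)).
Bind U := g(nil,leaf(true)); substituting into the remaining equation gives: leaf(W) = leaf(leaf(tree(p(p(tree(7,leaf(p(true,g(nil,leaf(true))))),true),b),7))). Substituting into the earlier bindings gives M := p(p(tree(7,leaf(p(true,g(nil,leaf(true))))),true),b), V := tree(7,leaf(p(true,g(nil,leaf(true))))), P := tree(p(p(tree(7,leaf(p(true,g(nil,leaf(true))))),true),b),7), N := p(true,g(nil,leaf(true))), R := p(p(tree(7,leaf(p(true,g(nil,leaf(true))))),true),b).
Decompose leaf/1: W = leaf(tree(p(p(tree(7,leaf(p(true,g(nil,leaf(true))))),true),b),7)).
Bind W := leaf(tree(p(p(tree(7,leaf(p(true,g(nil,leaf(true))))),true),b),7)).
MGU = { M = p(p(tree(7,leaf(p(true,g(nil,leaf(true))))),true),b), V = tree(7,leaf(p(true,g(nil,leaf(true))))), P = tree(p(p(tree(7,leaf(p(true,g(nil,leaf(true))))),true),b),7), N = p(true,g(nil,leaf(true))), R = p(p(tree(7,leaf(p(true,g(nil,leaf(true))))),true),b), X2 = g(nil,leaf(true)), U = g(nil,leaf(true)), W = leaf(tree(p(p(tree(7,leaf(p(true,g(nil,leaf(true))))),true),b),7)) }, so R = p(p(tree(7,leaf(p(true,g(nil,leaf(true))))),true),b).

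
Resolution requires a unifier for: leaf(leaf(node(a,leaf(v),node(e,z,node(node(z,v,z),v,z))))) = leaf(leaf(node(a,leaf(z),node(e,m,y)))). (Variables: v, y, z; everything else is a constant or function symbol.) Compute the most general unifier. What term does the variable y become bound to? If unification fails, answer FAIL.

node(node(m,m,m),m,m)

Decompose leaf/1: leaf(node(a,leaf(v),node(e,z,node(node(z,v,z),v,z)))) = leaf(node(a,leaf(z),node(e,m,y))).
Decompose leaf/1: node(a,leaf(v),node(e,z,node(node(z,v,z),v,z))) = node(a,leaf(z),node(e,m,y)).
Decompose node/3: a = a,  leaf(v) = leaf(z),  node(e,z,node(node(z,v,z),v,z)) = node(e,m,y).
Delete trivial equation a = a.
Decompose leaf/1: v = z.
Bind v := z; substituting into the remaining equation gives: node(e,z,node(node(z,z,z),z,z)) = node(e,m,y).
Decompose node/3: e = e,  z = m,  node(node(z,z,z),z,z) = y.
Delete trivial equation e = e.
Bind z := m; substituting into the remaining equation gives: node(node(m,m,m),m,m) = y. Substituting into the earlier binding gives v := m.
Bind y := node(node(m,m,m),m,m).
MGU = { v -> m, z -> m, y -> node(node(m,m,m),m,m) }, so y -> node(node(m,m,m),m,m).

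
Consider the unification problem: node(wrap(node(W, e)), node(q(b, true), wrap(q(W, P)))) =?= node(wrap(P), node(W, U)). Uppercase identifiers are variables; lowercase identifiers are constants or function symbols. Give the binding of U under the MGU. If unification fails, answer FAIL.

wrap(q(q(b, true), node(q(b, true), e)))

Decompose node/2: wrap(node(W, e)) =?= wrap(P),  node(q(b, true), wrap(q(W, P))) =?= node(W, U).
Decompose wrap/1: node(W, e) =?= P.
Bind P := node(W, e); substituting into the remaining equation gives: node(q(b, true), wrap(q(W, node(W, e)))) =?= node(W, U).
Decompose node/2: q(b, true) =?= W,  wrap(q(W, node(W, e))) =?= U.
Bind W := q(b, true); substituting into the remaining equation gives: wrap(q(q(b, true), node(q(b, true), e))) =?= U. Substituting into the earlier binding gives P := node(q(b, true), e).
Bind U := wrap(q(q(b, true), node(q(b, true), e))).
MGU = { P -> node(q(b, true), e), W -> q(b, true), U -> wrap(q(q(b, true), node(q(b, true), e))) }, so U -> wrap(q(q(b, true), node(q(b, true), e))).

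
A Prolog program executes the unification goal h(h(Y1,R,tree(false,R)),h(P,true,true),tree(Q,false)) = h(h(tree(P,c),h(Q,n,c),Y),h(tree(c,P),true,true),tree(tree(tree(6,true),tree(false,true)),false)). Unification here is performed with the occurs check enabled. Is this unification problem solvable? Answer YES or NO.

NO

Decompose h/3: h(Y1,R,tree(false,R)) = h(tree(P,c),h(Q,n,c),Y),  h(P,true,true) = h(tree(c,P),true,true),  tree(Q,false) = tree(tree(tree(6,true),tree(false,true)),false).
Decompose h/3: Y1 = tree(P,c),  R = h(Q,n,c),  tree(false,R) = Y.
Bind Y1 := tree(P,c); no other remaining equation mentions Y1.
Bind R := h(Q,n,c); substituting into the one remaining equation that mentions R gives: tree(false,h(Q,n,c)) = Y.
Bind Y := tree(false,h(Q,n,c)); no other remaining equation mentions Y.
Decompose h/3: P = tree(c,P),  true = true,  true = true.
Occurs check fails: P occurs in tree(c,P); the equation P = tree(c,P) has no finite solution.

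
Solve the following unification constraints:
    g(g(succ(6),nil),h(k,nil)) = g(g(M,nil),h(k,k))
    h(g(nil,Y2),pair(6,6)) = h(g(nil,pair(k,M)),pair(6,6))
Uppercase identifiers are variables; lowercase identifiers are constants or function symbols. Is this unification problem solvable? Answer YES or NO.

NO

Decompose g/2: g(succ(6),nil) = g(M,nil),  h(k,nil) = h(k,k).
Decompose g/2: succ(6) = M,  nil = nil.
Bind M := succ(6); substituting into the one remaining equation that mentions M gives: h(g(nil,Y2),pair(6,6)) = h(g(nil,pair(k,succ(6))),pair(6,6)).
Delete trivial equation nil = nil.
Decompose h/2: k = k,  nil = k.
Delete trivial equation k = k.
Clash: constants nil and k differ; no unifier exists.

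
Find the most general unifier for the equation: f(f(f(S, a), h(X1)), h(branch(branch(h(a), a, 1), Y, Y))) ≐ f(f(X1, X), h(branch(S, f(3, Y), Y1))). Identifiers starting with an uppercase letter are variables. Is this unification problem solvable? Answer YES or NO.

Decompose f/2: f(f(S, a), h(X1)) ≐ f(X1, X),  h(branch(branch(h(a), a, 1), Y, Y)) ≐ h(branch(S, f(3, Y), Y1)).
Decompose f/2: f(S, a) ≐ X1,  h(X1) ≐ X.
Bind X1 := f(S, a); substituting into the one remaining equation that mentions X1 gives: h(f(S, a)) ≐ X.
Bind X := h(f(S, a)); no other remaining equation mentions X.
Decompose h/1: branch(branch(h(a), a, 1), Y, Y) ≐ branch(S, f(3, Y), Y1).
Decompose branch/3: branch(h(a), a, 1) ≐ S,  Y ≐ f(3, Y),  Y ≐ Y1.
Bind S := branch(h(a), a, 1); no other remaining equation mentions S. Substituting into the earlier bindings gives X1 := f(branch(h(a), a, 1), a), X := h(f(branch(h(a), a, 1), a)).
Occurs check fails: Y occurs in f(3, Y); the equation Y ≐ f(3, Y) has no finite solution.

NO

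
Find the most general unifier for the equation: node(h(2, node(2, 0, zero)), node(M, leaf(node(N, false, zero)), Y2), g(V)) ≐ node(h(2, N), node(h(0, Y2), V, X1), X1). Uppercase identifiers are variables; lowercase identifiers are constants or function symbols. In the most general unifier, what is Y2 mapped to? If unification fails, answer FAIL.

g(leaf(node(node(2, 0, zero), false, zero)))

Decompose node/3: h(2, node(2, 0, zero)) ≐ h(2, N),  node(M, leaf(node(N, false, zero)), Y2) ≐ node(h(0, Y2), V, X1),  g(V) ≐ X1.
Decompose h/2: 2 ≐ 2,  node(2, 0, zero) ≐ N.
Delete trivial equation 2 ≐ 2.
Bind N := node(2, 0, zero); substituting into the one remaining equation that mentions N gives: node(M, leaf(node(node(2, 0, zero), false, zero)), Y2) ≐ node(h(0, Y2), V, X1).
Decompose node/3: M ≐ h(0, Y2),  leaf(node(node(2, 0, zero), false, zero)) ≐ V,  Y2 ≐ X1.
Bind M := h(0, Y2); no other remaining equation mentions M.
Bind V := leaf(node(node(2, 0, zero), false, zero)); substituting into the one remaining equation that mentions V gives: g(leaf(node(node(2, 0, zero), false, zero))) ≐ X1.
Bind Y2 := X1; no other remaining equation mentions Y2. Substituting into the earlier binding gives M := h(0, X1).
Bind X1 := g(leaf(node(node(2, 0, zero), false, zero))). Substituting into the earlier bindings gives M := h(0, g(leaf(node(node(2, 0, zero), false, zero)))), Y2 := g(leaf(node(node(2, 0, zero), false, zero))).
MGU = { N ↦ node(2, 0, zero), M ↦ h(0, g(leaf(node(node(2, 0, zero), false, zero)))), V ↦ leaf(node(node(2, 0, zero), false, zero)), Y2 ↦ g(leaf(node(node(2, 0, zero), false, zero))), X1 ↦ g(leaf(node(node(2, 0, zero), false, zero))) }, so Y2 ↦ g(leaf(node(node(2, 0, zero), false, zero))).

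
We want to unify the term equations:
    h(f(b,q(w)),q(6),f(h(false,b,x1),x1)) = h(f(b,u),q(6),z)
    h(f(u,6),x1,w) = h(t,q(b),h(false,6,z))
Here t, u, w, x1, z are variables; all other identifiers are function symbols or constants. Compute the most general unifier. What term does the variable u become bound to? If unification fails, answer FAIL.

q(h(false,6,f(h(false,b,q(b)),q(b))))

Decompose h/3: f(b,q(w)) = f(b,u),  q(6) = q(6),  f(h(false,b,x1),x1) = z.
Decompose f/2: b = b,  q(w) = u.
Delete trivial equation b = b.
Bind u := q(w); substituting into the one remaining equation that mentions u gives: h(f(q(w),6),x1,w) = h(t,q(b),h(false,6,z)).
Delete trivial equation q(6) = q(6).
Bind z := f(h(false,b,x1),x1); substituting into the remaining equation gives: h(f(q(w),6),x1,w) = h(t,q(b),h(false,6,f(h(false,b,x1),x1))).
Decompose h/3: f(q(w),6) = t,  x1 = q(b),  w = h(false,6,f(h(false,b,x1),x1)).
Bind t := f(q(w),6); no other remaining equation mentions t.
Bind x1 := q(b); substituting into the remaining equation gives: w = h(false,6,f(h(false,b,q(b)),q(b))). Substituting into the earlier binding gives z := f(h(false,b,q(b)),q(b)).
Bind w := h(false,6,f(h(false,b,q(b)),q(b))). Substituting into the earlier bindings gives u := q(h(false,6,f(h(false,b,q(b)),q(b)))), t := f(q(h(false,6,f(h(false,b,q(b)),q(b)))),6).
MGU = { u -> q(h(false,6,f(h(false,b,q(b)),q(b)))), z -> f(h(false,b,q(b)),q(b)), t -> f(q(h(false,6,f(h(false,b,q(b)),q(b)))),6), x1 -> q(b), w -> h(false,6,f(h(false,b,q(b)),q(b))) }, so u -> q(h(false,6,f(h(false,b,q(b)),q(b)))).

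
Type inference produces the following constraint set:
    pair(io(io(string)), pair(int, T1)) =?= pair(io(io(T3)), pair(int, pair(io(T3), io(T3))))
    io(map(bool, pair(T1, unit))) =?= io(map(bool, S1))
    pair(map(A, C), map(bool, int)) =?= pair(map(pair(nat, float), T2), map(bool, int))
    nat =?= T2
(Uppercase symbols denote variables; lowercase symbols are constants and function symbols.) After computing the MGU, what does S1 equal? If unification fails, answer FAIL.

Decompose pair/2: io(io(string)) =?= io(io(T3)),  pair(int, T1) =?= pair(int, pair(io(T3), io(T3))).
Decompose io/1: io(string) =?= io(T3).
Decompose io/1: string =?= T3.
Bind T3 := string; substituting into the one remaining equation that mentions T3 gives: pair(int, T1) =?= pair(int, pair(io(string), io(string))).
Decompose pair/2: int =?= int,  T1 =?= pair(io(string), io(string)).
Delete trivial equation int =?= int.
Bind T1 := pair(io(string), io(string)); substituting into the one remaining equation that mentions T1 gives: io(map(bool, pair(pair(io(string), io(string)), unit))) =?= io(map(bool, S1)).
Decompose io/1: map(bool, pair(pair(io(string), io(string)), unit)) =?= map(bool, S1).
Decompose map/2: bool =?= bool,  pair(pair(io(string), io(string)), unit) =?= S1.
Delete trivial equation bool =?= bool.
Bind S1 := pair(pair(io(string), io(string)), unit); no other remaining equation mentions S1.
Decompose pair/2: map(A, C) =?= map(pair(nat, float), T2),  map(bool, int) =?= map(bool, int).
Decompose map/2: A =?= pair(nat, float),  C =?= T2.
Bind A := pair(nat, float); no other remaining equation mentions A.
Bind C := T2; no other remaining equation mentions C.
Delete trivial equation map(bool, int) =?= map(bool, int).
Bind T2 := nat. Substituting into the earlier binding gives C := nat.
MGU = { T3 ↦ string, T1 ↦ pair(io(string), io(string)), S1 ↦ pair(pair(io(string), io(string)), unit), A ↦ pair(nat, float), C ↦ nat, T2 ↦ nat }, so S1 ↦ pair(pair(io(string), io(string)), unit).

pair(pair(io(string), io(string)), unit)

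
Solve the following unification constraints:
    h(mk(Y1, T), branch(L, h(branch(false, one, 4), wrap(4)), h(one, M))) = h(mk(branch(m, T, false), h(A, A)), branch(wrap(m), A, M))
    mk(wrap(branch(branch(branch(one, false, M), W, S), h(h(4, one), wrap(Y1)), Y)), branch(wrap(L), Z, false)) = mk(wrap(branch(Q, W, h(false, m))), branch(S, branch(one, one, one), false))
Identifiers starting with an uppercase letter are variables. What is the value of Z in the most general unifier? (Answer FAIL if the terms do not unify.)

Decompose h/2: mk(Y1, T) = mk(branch(m, T, false), h(A, A)),  branch(L, h(branch(false, one, 4), wrap(4)), h(one, M)) = branch(wrap(m), A, M).
Decompose mk/2: Y1 = branch(m, T, false),  T = h(A, A).
Bind Y1 := branch(m, T, false); substituting into the one remaining equation that mentions Y1 gives: mk(wrap(branch(branch(branch(one, false, M), W, S), h(h(4, one), wrap(branch(m, T, false))), Y)), branch(wrap(L), Z, false)) = mk(wrap(branch(Q, W, h(false, m))), branch(S, branch(one, one, one), false)).
Bind T := h(A, A); substituting into the one remaining equation that mentions T gives: mk(wrap(branch(branch(branch(one, false, M), W, S), h(h(4, one), wrap(branch(m, h(A, A), false))), Y)), branch(wrap(L), Z, false)) = mk(wrap(branch(Q, W, h(false, m))), branch(S, branch(one, one, one), false)). Substituting into the earlier binding gives Y1 := branch(m, h(A, A), false).
Decompose branch/3: L = wrap(m),  h(branch(false, one, 4), wrap(4)) = A,  h(one, M) = M.
Bind L := wrap(m); substituting into the one remaining equation that mentions L gives: mk(wrap(branch(branch(branch(one, false, M), W, S), h(h(4, one), wrap(branch(m, h(A, A), false))), Y)), branch(wrap(wrap(m)), Z, false)) = mk(wrap(branch(Q, W, h(false, m))), branch(S, branch(one, one, one), false)).
Bind A := h(branch(false, one, 4), wrap(4)); substituting into the one remaining equation that mentions A gives: mk(wrap(branch(branch(branch(one, false, M), W, S), h(h(4, one), wrap(branch(m, h(h(branch(false, one, 4), wrap(4)), h(branch(false, one, 4), wrap(4))), false))), Y)), branch(wrap(wrap(m)), Z, false)) = mk(wrap(branch(Q, W, h(false, m))), branch(S, branch(one, one, one), false)). Substituting into the earlier bindings gives Y1 := branch(m, h(h(branch(false, one, 4), wrap(4)), h(branch(false, one, 4), wrap(4))), false), T := h(h(branch(false, one, 4), wrap(4)), h(branch(false, one, 4), wrap(4))).
Occurs check fails: M occurs in h(one, M); the equation M = h(one, M) has no finite solution.

FAIL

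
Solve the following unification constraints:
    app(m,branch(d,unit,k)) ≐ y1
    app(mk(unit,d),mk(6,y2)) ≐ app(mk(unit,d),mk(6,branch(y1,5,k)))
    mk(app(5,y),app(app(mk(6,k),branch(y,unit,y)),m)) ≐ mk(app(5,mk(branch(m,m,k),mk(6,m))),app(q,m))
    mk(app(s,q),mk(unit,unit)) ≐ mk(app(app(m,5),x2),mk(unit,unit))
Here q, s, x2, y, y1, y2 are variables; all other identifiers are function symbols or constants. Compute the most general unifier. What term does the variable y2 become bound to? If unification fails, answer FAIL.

Bind y1 := app(m,branch(d,unit,k)); substituting into the one remaining equation that mentions y1 gives: app(mk(unit,d),mk(6,y2)) ≐ app(mk(unit,d),mk(6,branch(app(m,branch(d,unit,k)),5,k))).
Decompose app/2: mk(unit,d) ≐ mk(unit,d),  mk(6,y2) ≐ mk(6,branch(app(m,branch(d,unit,k)),5,k)).
Delete trivial equation mk(unit,d) ≐ mk(unit,d).
Decompose mk/2: 6 ≐ 6,  y2 ≐ branch(app(m,branch(d,unit,k)),5,k).
Delete trivial equation 6 ≐ 6.
Bind y2 := branch(app(m,branch(d,unit,k)),5,k); no other remaining equation mentions y2.
Decompose mk/2: app(5,y) ≐ app(5,mk(branch(m,m,k),mk(6,m))),  app(app(mk(6,k),branch(y,unit,y)),m) ≐ app(q,m).
Decompose app/2: 5 ≐ 5,  y ≐ mk(branch(m,m,k),mk(6,m)).
Delete trivial equation 5 ≐ 5.
Bind y := mk(branch(m,m,k),mk(6,m)); substituting into the one remaining equation that mentions y gives: app(app(mk(6,k),branch(mk(branch(m,m,k),mk(6,m)),unit,mk(branch(m,m,k),mk(6,m)))),m) ≐ app(q,m).
Decompose app/2: app(mk(6,k),branch(mk(branch(m,m,k),mk(6,m)),unit,mk(branch(m,m,k),mk(6,m)))) ≐ q,  m ≐ m.
Bind q := app(mk(6,k),branch(mk(branch(m,m,k),mk(6,m)),unit,mk(branch(m,m,k),mk(6,m)))); substituting into the one remaining equation that mentions q gives: mk(app(s,app(mk(6,k),branch(mk(branch(m,m,k),mk(6,m)),unit,mk(branch(m,m,k),mk(6,m))))),mk(unit,unit)) ≐ mk(app(app(m,5),x2),mk(unit,unit)).
Delete trivial equation m ≐ m.
Decompose mk/2: app(s,app(mk(6,k),branch(mk(branch(m,m,k),mk(6,m)),unit,mk(branch(m,m,k),mk(6,m))))) ≐ app(app(m,5),x2),  mk(unit,unit) ≐ mk(unit,unit).
Decompose app/2: s ≐ app(m,5),  app(mk(6,k),branch(mk(branch(m,m,k),mk(6,m)),unit,mk(branch(m,m,k),mk(6,m)))) ≐ x2.
Bind s := app(m,5); no other remaining equation mentions s.
Bind x2 := app(mk(6,k),branch(mk(branch(m,m,k),mk(6,m)),unit,mk(branch(m,m,k),mk(6,m)))); no other remaining equation mentions x2.
Delete trivial equation mk(unit,unit) ≐ mk(unit,unit).
MGU = { y1 ↦ app(m,branch(d,unit,k)), y2 ↦ branch(app(m,branch(d,unit,k)),5,k), y ↦ mk(branch(m,m,k),mk(6,m)), q ↦ app(mk(6,k),branch(mk(branch(m,m,k),mk(6,m)),unit,mk(branch(m,m,k),mk(6,m)))), s ↦ app(m,5), x2 ↦ app(mk(6,k),branch(mk(branch(m,m,k),mk(6,m)),unit,mk(branch(m,m,k),mk(6,m)))) }, so y2 ↦ branch(app(m,branch(d,unit,k)),5,k).

branch(app(m,branch(d,unit,k)),5,k)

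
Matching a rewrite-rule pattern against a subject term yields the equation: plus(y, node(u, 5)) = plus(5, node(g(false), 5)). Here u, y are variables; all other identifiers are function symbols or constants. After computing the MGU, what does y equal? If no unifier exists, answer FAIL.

Decompose plus/2: y = 5,  node(u, 5) = node(g(false), 5).
Bind y := 5; no other remaining equation mentions y.
Decompose node/2: u = g(false),  5 = 5.
Bind u := g(false); no other remaining equation mentions u.
Delete trivial equation 5 = 5.
MGU = { y := 5, u := g(false) }, so y := 5.

5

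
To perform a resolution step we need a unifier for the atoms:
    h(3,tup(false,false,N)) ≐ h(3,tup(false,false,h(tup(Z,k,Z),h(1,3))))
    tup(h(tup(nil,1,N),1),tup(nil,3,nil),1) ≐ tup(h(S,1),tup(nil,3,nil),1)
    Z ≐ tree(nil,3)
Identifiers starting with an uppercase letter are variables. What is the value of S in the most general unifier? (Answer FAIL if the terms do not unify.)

Decompose h/2: 3 ≐ 3,  tup(false,false,N) ≐ tup(false,false,h(tup(Z,k,Z),h(1,3))).
Delete trivial equation 3 ≐ 3.
Decompose tup/3: false ≐ false,  false ≐ false,  N ≐ h(tup(Z,k,Z),h(1,3)).
Delete trivial equation false ≐ false.
Delete trivial equation false ≐ false.
Bind N := h(tup(Z,k,Z),h(1,3)); substituting into the one remaining equation that mentions N gives: tup(h(tup(nil,1,h(tup(Z,k,Z),h(1,3))),1),tup(nil,3,nil),1) ≐ tup(h(S,1),tup(nil,3,nil),1).
Decompose tup/3: h(tup(nil,1,h(tup(Z,k,Z),h(1,3))),1) ≐ h(S,1),  tup(nil,3,nil) ≐ tup(nil,3,nil),  1 ≐ 1.
Decompose h/2: tup(nil,1,h(tup(Z,k,Z),h(1,3))) ≐ S,  1 ≐ 1.
Bind S := tup(nil,1,h(tup(Z,k,Z),h(1,3))); no other remaining equation mentions S.
Delete trivial equation 1 ≐ 1.
Delete trivial equation tup(nil,3,nil) ≐ tup(nil,3,nil).
Delete trivial equation 1 ≐ 1.
Bind Z := tree(nil,3). Substituting into the earlier bindings gives N := h(tup(tree(nil,3),k,tree(nil,3)),h(1,3)), S := tup(nil,1,h(tup(tree(nil,3),k,tree(nil,3)),h(1,3))).
MGU = { N := h(tup(tree(nil,3),k,tree(nil,3)),h(1,3)), S := tup(nil,1,h(tup(tree(nil,3),k,tree(nil,3)),h(1,3))), Z := tree(nil,3) }, so S := tup(nil,1,h(tup(tree(nil,3),k,tree(nil,3)),h(1,3))).

tup(nil,1,h(tup(tree(nil,3),k,tree(nil,3)),h(1,3)))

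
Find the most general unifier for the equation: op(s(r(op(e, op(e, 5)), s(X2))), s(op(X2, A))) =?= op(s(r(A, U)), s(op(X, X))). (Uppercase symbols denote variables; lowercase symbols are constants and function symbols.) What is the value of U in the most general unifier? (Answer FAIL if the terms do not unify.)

Decompose op/2: s(r(op(e, op(e, 5)), s(X2))) =?= s(r(A, U)),  s(op(X2, A)) =?= s(op(X, X)).
Decompose s/1: r(op(e, op(e, 5)), s(X2)) =?= r(A, U).
Decompose r/2: op(e, op(e, 5)) =?= A,  s(X2) =?= U.
Bind A := op(e, op(e, 5)); substituting into the one remaining equation that mentions A gives: s(op(X2, op(e, op(e, 5)))) =?= s(op(X, X)).
Bind U := s(X2); no other remaining equation mentions U.
Decompose s/1: op(X2, op(e, op(e, 5))) =?= op(X, X).
Decompose op/2: X2 =?= X,  op(e, op(e, 5)) =?= X.
Bind X2 := X; no other remaining equation mentions X2. Substituting into the earlier binding gives U := s(X).
Bind X := op(e, op(e, 5)). Substituting into the earlier bindings gives U := s(op(e, op(e, 5))), X2 := op(e, op(e, 5)).
MGU = { A ↦ op(e, op(e, 5)), U ↦ s(op(e, op(e, 5))), X2 ↦ op(e, op(e, 5)), X ↦ op(e, op(e, 5)) }, so U ↦ s(op(e, op(e, 5))).

s(op(e, op(e, 5)))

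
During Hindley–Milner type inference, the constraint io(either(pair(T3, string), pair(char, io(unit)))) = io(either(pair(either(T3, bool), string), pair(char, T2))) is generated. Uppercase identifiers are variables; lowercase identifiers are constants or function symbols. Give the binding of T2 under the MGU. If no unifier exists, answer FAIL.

FAIL

Decompose io/1: either(pair(T3, string), pair(char, io(unit))) = either(pair(either(T3, bool), string), pair(char, T2)).
Decompose either/2: pair(T3, string) = pair(either(T3, bool), string),  pair(char, io(unit)) = pair(char, T2).
Decompose pair/2: T3 = either(T3, bool),  string = string.
Occurs check fails: T3 occurs in either(T3, bool); the equation T3 = either(T3, bool) has no finite solution.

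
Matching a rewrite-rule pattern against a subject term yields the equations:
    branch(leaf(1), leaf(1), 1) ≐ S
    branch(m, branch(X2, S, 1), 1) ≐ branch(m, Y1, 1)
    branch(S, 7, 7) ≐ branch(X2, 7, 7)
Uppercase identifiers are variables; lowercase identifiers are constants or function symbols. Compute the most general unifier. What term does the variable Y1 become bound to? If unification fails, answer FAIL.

branch(branch(leaf(1), leaf(1), 1), branch(leaf(1), leaf(1), 1), 1)

Bind S := branch(leaf(1), leaf(1), 1); substituting into the remaining equations gives: branch(m, branch(X2, branch(leaf(1), leaf(1), 1), 1), 1) ≐ branch(m, Y1, 1),  branch(branch(leaf(1), leaf(1), 1), 7, 7) ≐ branch(X2, 7, 7).
Decompose branch/3: m ≐ m,  branch(X2, branch(leaf(1), leaf(1), 1), 1) ≐ Y1,  1 ≐ 1.
Delete trivial equation m ≐ m.
Bind Y1 := branch(X2, branch(leaf(1), leaf(1), 1), 1); no other remaining equation mentions Y1.
Delete trivial equation 1 ≐ 1.
Decompose branch/3: branch(leaf(1), leaf(1), 1) ≐ X2,  7 ≐ 7,  7 ≐ 7.
Bind X2 := branch(leaf(1), leaf(1), 1); no other remaining equation mentions X2. Substituting into the earlier binding gives Y1 := branch(branch(leaf(1), leaf(1), 1), branch(leaf(1), leaf(1), 1), 1).
Delete trivial equation 7 ≐ 7.
Delete trivial equation 7 ≐ 7.
MGU = { S := branch(leaf(1), leaf(1), 1), Y1 := branch(branch(leaf(1), leaf(1), 1), branch(leaf(1), leaf(1), 1), 1), X2 := branch(leaf(1), leaf(1), 1) }, so Y1 := branch(branch(leaf(1), leaf(1), 1), branch(leaf(1), leaf(1), 1), 1).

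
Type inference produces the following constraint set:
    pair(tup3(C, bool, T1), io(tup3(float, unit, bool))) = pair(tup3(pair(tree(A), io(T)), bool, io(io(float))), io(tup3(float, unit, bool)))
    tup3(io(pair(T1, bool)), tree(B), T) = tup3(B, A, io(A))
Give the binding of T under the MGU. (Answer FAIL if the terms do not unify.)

io(tree(io(pair(io(io(float)), bool))))

Decompose pair/2: tup3(C, bool, T1) = tup3(pair(tree(A), io(T)), bool, io(io(float))),  io(tup3(float, unit, bool)) = io(tup3(float, unit, bool)).
Decompose tup3/3: C = pair(tree(A), io(T)),  bool = bool,  T1 = io(io(float)).
Bind C := pair(tree(A), io(T)); no other remaining equation mentions C.
Delete trivial equation bool = bool.
Bind T1 := io(io(float)); substituting into the one remaining equation that mentions T1 gives: tup3(io(pair(io(io(float)), bool)), tree(B), T) = tup3(B, A, io(A)).
Delete trivial equation io(tup3(float, unit, bool)) = io(tup3(float, unit, bool)).
Decompose tup3/3: io(pair(io(io(float)), bool)) = B,  tree(B) = A,  T = io(A).
Bind B := io(pair(io(io(float)), bool)); substituting into the one remaining equation that mentions B gives: tree(io(pair(io(io(float)), bool))) = A.
Bind A := tree(io(pair(io(io(float)), bool))); substituting into the remaining equation gives: T = io(tree(io(pair(io(io(float)), bool)))). Substituting into the earlier binding gives C := pair(tree(tree(io(pair(io(io(float)), bool)))), io(T)).
Bind T := io(tree(io(pair(io(io(float)), bool)))). Substituting into the earlier binding gives C := pair(tree(tree(io(pair(io(io(float)), bool)))), io(io(tree(io(pair(io(io(float)), bool)))))).
MGU = { C ↦ pair(tree(tree(io(pair(io(io(float)), bool)))), io(io(tree(io(pair(io(io(float)), bool)))))), T1 ↦ io(io(float)), B ↦ io(pair(io(io(float)), bool)), A ↦ tree(io(pair(io(io(float)), bool))), T ↦ io(tree(io(pair(io(io(float)), bool)))) }, so T ↦ io(tree(io(pair(io(io(float)), bool)))).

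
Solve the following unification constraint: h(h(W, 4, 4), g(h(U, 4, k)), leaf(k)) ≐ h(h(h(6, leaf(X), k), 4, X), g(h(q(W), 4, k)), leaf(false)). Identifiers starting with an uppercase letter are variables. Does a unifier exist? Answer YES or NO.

Decompose h/3: h(W, 4, 4) ≐ h(h(6, leaf(X), k), 4, X),  g(h(U, 4, k)) ≐ g(h(q(W), 4, k)),  leaf(k) ≐ leaf(false).
Decompose h/3: W ≐ h(6, leaf(X), k),  4 ≐ 4,  4 ≐ X.
Bind W := h(6, leaf(X), k); substituting into the one remaining equation that mentions W gives: g(h(U, 4, k)) ≐ g(h(q(h(6, leaf(X), k)), 4, k)).
Delete trivial equation 4 ≐ 4.
Bind X := 4; substituting into the one remaining equation that mentions X gives: g(h(U, 4, k)) ≐ g(h(q(h(6, leaf(4), k)), 4, k)). Substituting into the earlier binding gives W := h(6, leaf(4), k).
Decompose g/1: h(U, 4, k) ≐ h(q(h(6, leaf(4), k)), 4, k).
Decompose h/3: U ≐ q(h(6, leaf(4), k)),  4 ≐ 4,  k ≐ k.
Bind U := q(h(6, leaf(4), k)); no other remaining equation mentions U.
Delete trivial equation 4 ≐ 4.
Delete trivial equation k ≐ k.
Decompose leaf/1: k ≐ false.
Clash: constants k and false differ; no unifier exists.

NO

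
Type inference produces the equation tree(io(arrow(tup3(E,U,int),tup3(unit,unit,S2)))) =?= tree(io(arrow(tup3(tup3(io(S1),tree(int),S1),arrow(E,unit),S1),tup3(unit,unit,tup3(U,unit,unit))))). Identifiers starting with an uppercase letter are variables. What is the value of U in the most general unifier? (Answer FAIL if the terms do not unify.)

arrow(tup3(io(int),tree(int),int),unit)

Decompose tree/1: io(arrow(tup3(E,U,int),tup3(unit,unit,S2))) =?= io(arrow(tup3(tup3(io(S1),tree(int),S1),arrow(E,unit),S1),tup3(unit,unit,tup3(U,unit,unit)))).
Decompose io/1: arrow(tup3(E,U,int),tup3(unit,unit,S2)) =?= arrow(tup3(tup3(io(S1),tree(int),S1),arrow(E,unit),S1),tup3(unit,unit,tup3(U,unit,unit))).
Decompose arrow/2: tup3(E,U,int) =?= tup3(tup3(io(S1),tree(int),S1),arrow(E,unit),S1),  tup3(unit,unit,S2) =?= tup3(unit,unit,tup3(U,unit,unit)).
Decompose tup3/3: E =?= tup3(io(S1),tree(int),S1),  U =?= arrow(E,unit),  int =?= S1.
Bind E := tup3(io(S1),tree(int),S1); substituting into the one remaining equation that mentions E gives: U =?= arrow(tup3(io(S1),tree(int),S1),unit).
Bind U := arrow(tup3(io(S1),tree(int),S1),unit); substituting into the one remaining equation that mentions U gives: tup3(unit,unit,S2) =?= tup3(unit,unit,tup3(arrow(tup3(io(S1),tree(int),S1),unit),unit,unit)).
Bind S1 := int; substituting into the remaining equation gives: tup3(unit,unit,S2) =?= tup3(unit,unit,tup3(arrow(tup3(io(int),tree(int),int),unit),unit,unit)). Substituting into the earlier bindings gives E := tup3(io(int),tree(int),int), U := arrow(tup3(io(int),tree(int),int),unit).
Decompose tup3/3: unit =?= unit,  unit =?= unit,  S2 =?= tup3(arrow(tup3(io(int),tree(int),int),unit),unit,unit).
Delete trivial equation unit =?= unit.
Delete trivial equation unit =?= unit.
Bind S2 := tup3(arrow(tup3(io(int),tree(int),int),unit),unit,unit).
MGU = { E -> tup3(io(int),tree(int),int), U -> arrow(tup3(io(int),tree(int),int),unit), S1 -> int, S2 -> tup3(arrow(tup3(io(int),tree(int),int),unit),unit,unit) }, so U -> arrow(tup3(io(int),tree(int),int),unit).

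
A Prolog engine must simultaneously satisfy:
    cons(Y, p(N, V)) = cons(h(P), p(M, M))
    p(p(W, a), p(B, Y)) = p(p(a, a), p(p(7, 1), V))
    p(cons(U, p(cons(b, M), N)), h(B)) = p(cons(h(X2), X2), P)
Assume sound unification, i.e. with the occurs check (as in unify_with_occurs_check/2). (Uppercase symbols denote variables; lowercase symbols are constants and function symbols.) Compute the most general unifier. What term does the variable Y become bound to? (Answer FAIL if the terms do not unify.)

h(h(p(7, 1)))

Decompose cons/2: Y = h(P),  p(N, V) = p(M, M).
Bind Y := h(P); substituting into the one remaining equation that mentions Y gives: p(p(W, a), p(B, h(P))) = p(p(a, a), p(p(7, 1), V)).
Decompose p/2: N = M,  V = M.
Bind N := M; substituting into the one remaining equation that mentions N gives: p(cons(U, p(cons(b, M), M)), h(B)) = p(cons(h(X2), X2), P).
Bind V := M; substituting into the one remaining equation that mentions V gives: p(p(W, a), p(B, h(P))) = p(p(a, a), p(p(7, 1), M)).
Decompose p/2: p(W, a) = p(a, a),  p(B, h(P)) = p(p(7, 1), M).
Decompose p/2: W = a,  a = a.
Bind W := a; no other remaining equation mentions W.
Delete trivial equation a = a.
Decompose p/2: B = p(7, 1),  h(P) = M.
Bind B := p(7, 1); substituting into the one remaining equation that mentions B gives: p(cons(U, p(cons(b, M), M)), h(p(7, 1))) = p(cons(h(X2), X2), P).
Bind M := h(P); substituting into the remaining equation gives: p(cons(U, p(cons(b, h(P)), h(P))), h(p(7, 1))) = p(cons(h(X2), X2), P). Substituting into the earlier bindings gives N := h(P), V := h(P).
Decompose p/2: cons(U, p(cons(b, h(P)), h(P))) = cons(h(X2), X2),  h(p(7, 1)) = P.
Decompose cons/2: U = h(X2),  p(cons(b, h(P)), h(P)) = X2.
Bind U := h(X2); no other remaining equation mentions U.
Bind X2 := p(cons(b, h(P)), h(P)); no other remaining equation mentions X2. Substituting into the earlier binding gives U := h(p(cons(b, h(P)), h(P))).
Bind P := h(p(7, 1)). Substituting into the earlier bindings gives Y := h(h(p(7, 1))), N := h(h(p(7, 1))), V := h(h(p(7, 1))), M := h(h(p(7, 1))), U := h(p(cons(b, h(h(p(7, 1)))), h(h(p(7, 1))))), X2 := p(cons(b, h(h(p(7, 1)))), h(h(p(7, 1)))).
MGU = { Y -> h(h(p(7, 1))), N -> h(h(p(7, 1))), V -> h(h(p(7, 1))), W -> a, B -> p(7, 1), M -> h(h(p(7, 1))), U -> h(p(cons(b, h(h(p(7, 1)))), h(h(p(7, 1))))), X2 -> p(cons(b, h(h(p(7, 1)))), h(h(p(7, 1)))), P -> h(p(7, 1)) }, so Y -> h(h(p(7, 1))).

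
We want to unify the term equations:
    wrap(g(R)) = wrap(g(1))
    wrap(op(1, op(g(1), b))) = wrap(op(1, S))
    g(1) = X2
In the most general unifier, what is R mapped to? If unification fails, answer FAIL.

Decompose wrap/1: g(R) = g(1).
Decompose g/1: R = 1.
Bind R := 1; no other remaining equation mentions R.
Decompose wrap/1: op(1, op(g(1), b)) = op(1, S).
Decompose op/2: 1 = 1,  op(g(1), b) = S.
Delete trivial equation 1 = 1.
Bind S := op(g(1), b); no other remaining equation mentions S.
Bind X2 := g(1).
MGU = { R := 1, S := op(g(1), b), X2 := g(1) }, so R := 1.

1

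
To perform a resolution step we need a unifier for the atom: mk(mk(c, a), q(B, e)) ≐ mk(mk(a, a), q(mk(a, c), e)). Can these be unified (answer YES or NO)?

NO

Decompose mk/2: mk(c, a) ≐ mk(a, a),  q(B, e) ≐ q(mk(a, c), e).
Decompose mk/2: c ≐ a,  a ≐ a.
Clash: constants c and a differ; no unifier exists.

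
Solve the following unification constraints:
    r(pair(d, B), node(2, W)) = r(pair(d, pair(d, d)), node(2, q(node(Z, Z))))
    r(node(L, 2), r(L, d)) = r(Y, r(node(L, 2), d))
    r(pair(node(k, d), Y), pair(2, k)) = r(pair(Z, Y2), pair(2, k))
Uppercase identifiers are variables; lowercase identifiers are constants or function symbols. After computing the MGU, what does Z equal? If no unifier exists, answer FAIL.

FAIL

Decompose r/2: pair(d, B) = pair(d, pair(d, d)),  node(2, W) = node(2, q(node(Z, Z))).
Decompose pair/2: d = d,  B = pair(d, d).
Delete trivial equation d = d.
Bind B := pair(d, d); no other remaining equation mentions B.
Decompose node/2: 2 = 2,  W = q(node(Z, Z)).
Delete trivial equation 2 = 2.
Bind W := q(node(Z, Z)); no other remaining equation mentions W.
Decompose r/2: node(L, 2) = Y,  r(L, d) = r(node(L, 2), d).
Bind Y := node(L, 2); substituting into the one remaining equation that mentions Y gives: r(pair(node(k, d), node(L, 2)), pair(2, k)) = r(pair(Z, Y2), pair(2, k)).
Decompose r/2: L = node(L, 2),  d = d.
Occurs check fails: L occurs in node(L, 2); the equation L = node(L, 2) has no finite solution.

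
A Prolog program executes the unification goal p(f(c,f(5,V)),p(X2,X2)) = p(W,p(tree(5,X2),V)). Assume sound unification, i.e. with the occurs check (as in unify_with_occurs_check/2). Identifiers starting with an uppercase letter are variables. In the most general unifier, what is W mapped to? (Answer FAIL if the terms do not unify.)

FAIL

Decompose p/2: f(c,f(5,V)) = W,  p(X2,X2) = p(tree(5,X2),V).
Bind W := f(c,f(5,V)); no other remaining equation mentions W.
Decompose p/2: X2 = tree(5,X2),  X2 = V.
Occurs check fails: X2 occurs in tree(5,X2); the equation X2 = tree(5,X2) has no finite solution.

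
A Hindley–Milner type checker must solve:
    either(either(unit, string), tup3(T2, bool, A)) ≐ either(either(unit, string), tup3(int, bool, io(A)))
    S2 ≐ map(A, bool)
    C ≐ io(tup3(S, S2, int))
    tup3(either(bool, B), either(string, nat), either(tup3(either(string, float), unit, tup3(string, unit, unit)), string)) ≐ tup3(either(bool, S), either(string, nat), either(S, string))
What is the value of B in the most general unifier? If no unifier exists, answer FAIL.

FAIL

Decompose either/2: either(unit, string) ≐ either(unit, string),  tup3(T2, bool, A) ≐ tup3(int, bool, io(A)).
Delete trivial equation either(unit, string) ≐ either(unit, string).
Decompose tup3/3: T2 ≐ int,  bool ≐ bool,  A ≐ io(A).
Bind T2 := int; no other remaining equation mentions T2.
Delete trivial equation bool ≐ bool.
Occurs check fails: A occurs in io(A); the equation A ≐ io(A) has no finite solution.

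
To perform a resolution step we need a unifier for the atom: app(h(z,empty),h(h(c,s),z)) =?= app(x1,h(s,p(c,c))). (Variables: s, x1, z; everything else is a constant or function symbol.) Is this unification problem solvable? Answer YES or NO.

Decompose app/2: h(z,empty) =?= x1,  h(h(c,s),z) =?= h(s,p(c,c)).
Bind x1 := h(z,empty); no other remaining equation mentions x1.
Decompose h/2: h(c,s) =?= s,  z =?= p(c,c).
Occurs check fails: s occurs in h(c,s); the equation s =?= h(c,s) has no finite solution.

NO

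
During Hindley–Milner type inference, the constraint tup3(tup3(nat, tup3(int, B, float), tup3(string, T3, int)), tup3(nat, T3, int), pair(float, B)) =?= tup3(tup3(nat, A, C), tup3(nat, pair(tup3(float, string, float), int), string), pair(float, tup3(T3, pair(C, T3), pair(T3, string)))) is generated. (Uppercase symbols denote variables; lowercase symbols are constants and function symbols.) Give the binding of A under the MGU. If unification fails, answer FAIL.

FAIL

Decompose tup3/3: tup3(nat, tup3(int, B, float), tup3(string, T3, int)) =?= tup3(nat, A, C),  tup3(nat, T3, int) =?= tup3(nat, pair(tup3(float, string, float), int), string),  pair(float, B) =?= pair(float, tup3(T3, pair(C, T3), pair(T3, string))).
Decompose tup3/3: nat =?= nat,  tup3(int, B, float) =?= A,  tup3(string, T3, int) =?= C.
Delete trivial equation nat =?= nat.
Bind A := tup3(int, B, float); no other remaining equation mentions A.
Bind C := tup3(string, T3, int); substituting into the one remaining equation that mentions C gives: pair(float, B) =?= pair(float, tup3(T3, pair(tup3(string, T3, int), T3), pair(T3, string))).
Decompose tup3/3: nat =?= nat,  T3 =?= pair(tup3(float, string, float), int),  int =?= string.
Delete trivial equation nat =?= nat.
Bind T3 := pair(tup3(float, string, float), int); substituting into the one remaining equation that mentions T3 gives: pair(float, B) =?= pair(float, tup3(pair(tup3(float, string, float), int), pair(tup3(string, pair(tup3(float, string, float), int), int), pair(tup3(float, string, float), int)), pair(pair(tup3(float, string, float), int), string))). Substituting into the earlier binding gives C := tup3(string, pair(tup3(float, string, float), int), int).
Clash: constants int and string differ; no unifier exists.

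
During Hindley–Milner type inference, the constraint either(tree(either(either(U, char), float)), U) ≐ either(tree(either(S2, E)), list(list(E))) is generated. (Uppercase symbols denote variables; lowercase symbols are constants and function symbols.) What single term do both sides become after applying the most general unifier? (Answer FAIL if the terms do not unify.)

Decompose either/2: tree(either(either(U, char), float)) ≐ tree(either(S2, E)),  U ≐ list(list(E)).
Decompose tree/1: either(either(U, char), float) ≐ either(S2, E).
Decompose either/2: either(U, char) ≐ S2,  float ≐ E.
Bind S2 := either(U, char); no other remaining equation mentions S2.
Bind E := float; substituting into the remaining equation gives: U ≐ list(list(float)).
Bind U := list(list(float)). Substituting into the earlier binding gives S2 := either(list(list(float)), char).
Applying the MGU to either side gives either(tree(either(either(list(list(float)), char), float)), list(list(float))).

either(tree(either(either(list(list(float)), char), float)), list(list(float)))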